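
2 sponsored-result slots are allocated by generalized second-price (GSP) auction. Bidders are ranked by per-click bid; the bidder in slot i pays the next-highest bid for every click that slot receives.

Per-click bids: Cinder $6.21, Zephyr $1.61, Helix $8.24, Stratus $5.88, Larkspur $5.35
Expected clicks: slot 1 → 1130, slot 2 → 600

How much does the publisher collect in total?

Per-click bids in order: $8.24 (Helix) > $6.21 (Cinder) > $5.88 (Stratus) > …
Slot 1: Helix pays $6.21 × 1130 = $7017.30
Slot 2: Cinder pays $5.88 × 600 = $3528.00
Total = $10545.30

Total revenue: $10545.30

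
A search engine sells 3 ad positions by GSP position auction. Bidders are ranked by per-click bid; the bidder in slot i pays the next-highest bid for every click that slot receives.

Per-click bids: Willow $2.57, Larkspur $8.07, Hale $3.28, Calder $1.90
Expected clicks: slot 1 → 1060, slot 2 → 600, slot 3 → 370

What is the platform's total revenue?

Ranked by bid: $8.07 (Larkspur) > $3.28 (Hale) > $2.57 (Willow) > $1.90 (Calder)
Slot 1: Larkspur pays $3.28 × 1060 = $3476.80
Slot 2: Hale pays $2.57 × 600 = $1542.00
Slot 3: Willow pays $1.90 × 370 = $703.00
Total = $5721.80

Total revenue: $5721.80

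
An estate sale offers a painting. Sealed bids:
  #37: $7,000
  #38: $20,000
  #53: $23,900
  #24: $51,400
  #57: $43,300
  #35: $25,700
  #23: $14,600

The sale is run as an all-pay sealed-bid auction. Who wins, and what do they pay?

#24 pays $51,400

Bids in order: 51,400 (#24) > 43,300 (#57) > 25,700 (#35) > 23,900 (#53) > 20,000 (#38) > 14,600 (#23) > …
#24 is highest and takes the item; every bidder forfeits their bid.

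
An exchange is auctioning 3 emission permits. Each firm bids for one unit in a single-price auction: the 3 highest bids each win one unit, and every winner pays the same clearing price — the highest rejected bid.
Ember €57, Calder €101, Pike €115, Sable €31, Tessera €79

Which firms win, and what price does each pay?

Bids ranked high→low: 115 (Pike), 101 (Calder), 79 (Tessera), 57 (Ember), 31 (Sable)
Winners (3 units): Pike, Calder, Tessera.
First losing bid is Ember's €57, which sets the uniform price.

Pike, Calder, Tessera; each pays €57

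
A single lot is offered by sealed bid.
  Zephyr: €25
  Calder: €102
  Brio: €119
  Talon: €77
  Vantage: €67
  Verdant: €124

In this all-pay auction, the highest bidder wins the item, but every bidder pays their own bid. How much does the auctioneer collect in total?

Total revenue: €514

All-pay auction: the highest bidder wins the item, but every bidder pays their own bid.
Bids in order: 124 (Verdant) > 119 (Brio) > 102 (Calder) > 77 (Talon) > 67 (Vantage) > 25 (Zephyr)
Verdant wins with the top bid; all bids are sunk regardless.
Every bidder forfeits their bid regardless of winning.
Revenue = 25 + 102 + 119 + 77 + 67 + 124 = €514.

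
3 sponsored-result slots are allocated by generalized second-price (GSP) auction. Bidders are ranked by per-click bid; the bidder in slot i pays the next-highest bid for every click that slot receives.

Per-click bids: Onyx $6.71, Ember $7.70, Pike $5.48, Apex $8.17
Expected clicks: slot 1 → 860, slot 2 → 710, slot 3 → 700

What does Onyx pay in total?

Ranked by bid: $8.17 (Apex) > $7.70 (Ember) > $6.71 (Onyx) > $5.48 (Pike)
Onyx holds slot 3 → pays next bid $5.48 × 700 clicks = $3836.00.

Onyx pays $3836.00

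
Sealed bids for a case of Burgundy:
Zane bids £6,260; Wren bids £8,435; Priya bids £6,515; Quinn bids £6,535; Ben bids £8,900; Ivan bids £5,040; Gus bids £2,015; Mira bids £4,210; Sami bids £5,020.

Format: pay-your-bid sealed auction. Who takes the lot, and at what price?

Bids ranked: 8,900 (Ben) > 8,435 (Wren) > 6,535 (Quinn) > 6,515 (Priya) > 6,260 (Zane) > 5,040 (Ivan) > …
Ben is highest → pays own bid, £8,900.

Ben pays £8,900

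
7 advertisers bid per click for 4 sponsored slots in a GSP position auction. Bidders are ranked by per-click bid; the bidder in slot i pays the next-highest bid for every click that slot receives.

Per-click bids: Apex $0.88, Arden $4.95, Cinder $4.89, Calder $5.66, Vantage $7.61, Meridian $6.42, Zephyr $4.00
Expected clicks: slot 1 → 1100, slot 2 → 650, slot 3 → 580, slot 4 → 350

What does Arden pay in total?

Ranked by bid: $7.61 (Vantage) > $6.42 (Meridian) > $5.66 (Calder) > $4.95 (Arden) > $4.89 (Cinder) > …
Arden holds slot 4 → pays next bid $4.89 × 350 clicks = $1711.50.

Arden pays $1711.50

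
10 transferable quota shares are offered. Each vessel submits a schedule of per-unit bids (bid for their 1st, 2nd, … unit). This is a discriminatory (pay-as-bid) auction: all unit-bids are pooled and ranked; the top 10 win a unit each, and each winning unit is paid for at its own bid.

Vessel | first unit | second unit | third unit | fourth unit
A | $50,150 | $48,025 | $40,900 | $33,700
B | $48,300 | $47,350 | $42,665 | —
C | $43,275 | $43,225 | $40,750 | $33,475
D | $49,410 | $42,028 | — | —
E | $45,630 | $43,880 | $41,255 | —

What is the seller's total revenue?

Total revenue: $461,910

Pooled unit-bids ranked (top 10): 50,150 (A-1), 49,410 (D-1), 48,300 (B-1), 48,025 (A-2), 47,350 (B-2), 45,630 (E-1), 43,880 (E-2), 43,275 (C-1), 43,225 (C-2), 42,665 (B-3)
Next rejected bid: $42,028 (not a price — pay-as-bid).
Each winning unit pays its own bid.
Revenue = 50,150 + 49,410 + 48,300 + 48,025 + 47,350 + 45,630 + 43,880 + 43,275 + 43,225 + 42,665 = $461,910.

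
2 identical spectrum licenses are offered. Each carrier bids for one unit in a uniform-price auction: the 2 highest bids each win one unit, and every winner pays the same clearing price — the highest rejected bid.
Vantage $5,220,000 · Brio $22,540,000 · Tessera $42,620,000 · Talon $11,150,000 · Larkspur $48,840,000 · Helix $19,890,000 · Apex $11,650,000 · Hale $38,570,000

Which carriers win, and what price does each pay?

Bids ranked high→low: 48,840,000 (Larkspur), 42,620,000 (Tessera), 38,570,000 (Hale), 22,540,000 (Brio), …
The 2 highest are Larkspur, Tessera.
Clearing price = highest rejected bid = $38,570,000.

Larkspur, Tessera; each pays $38,570,000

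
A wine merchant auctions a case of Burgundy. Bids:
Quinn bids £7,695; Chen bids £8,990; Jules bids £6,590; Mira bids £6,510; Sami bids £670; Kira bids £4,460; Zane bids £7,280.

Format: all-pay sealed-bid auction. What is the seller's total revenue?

Bids in order: 8,990 (Chen) > 7,695 (Quinn) > 7,280 (Zane) > 6,590 (Jules) > 6,510 (Mira) > 4,460 (Kira) > …
Every bidder forfeits their bid regardless of winning.
Revenue = 7,695 + 8,990 + 6,590 + 6,510 + 670 + 4,460 + 7,280 = £42,195.

Total revenue: £42,195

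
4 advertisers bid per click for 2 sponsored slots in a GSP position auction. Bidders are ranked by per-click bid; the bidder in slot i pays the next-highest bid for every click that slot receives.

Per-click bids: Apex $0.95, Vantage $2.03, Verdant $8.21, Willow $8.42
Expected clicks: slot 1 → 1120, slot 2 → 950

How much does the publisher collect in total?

Per-click bids in order: $8.42 (Willow) > $8.21 (Verdant) > $2.03 (Vantage) > …
Slot 1: Willow pays $8.21 × 1120 = $9195.20
Slot 2: Verdant pays $2.03 × 950 = $1928.50
Total = $11123.70

Total revenue: $11123.70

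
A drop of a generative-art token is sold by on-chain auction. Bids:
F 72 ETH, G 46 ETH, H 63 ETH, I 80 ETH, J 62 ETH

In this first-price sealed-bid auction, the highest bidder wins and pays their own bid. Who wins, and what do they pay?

I pays 80 ETH

Rule: the highest bidder wins and pays their own bid.
Sorting bids: 80 (I) > 72 (F) > 63 (H) > 62 (J) > 46 (G)
I is highest → pays own bid, 80 ETH.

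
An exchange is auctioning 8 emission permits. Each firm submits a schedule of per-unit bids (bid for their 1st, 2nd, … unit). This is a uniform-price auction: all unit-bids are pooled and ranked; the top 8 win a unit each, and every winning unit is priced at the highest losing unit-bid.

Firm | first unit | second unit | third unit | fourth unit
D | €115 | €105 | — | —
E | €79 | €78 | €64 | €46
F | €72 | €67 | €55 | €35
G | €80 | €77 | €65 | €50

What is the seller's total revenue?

Total revenue: €520

Merging the schedules and taking the best 8: 115 (D-1), 105 (D-2), 80 (G-1), 79 (E-1), 78 (E-2), 77 (G-2), 72 (F-1), 67 (F-2)
Highest rejected unit-bid = €65.
Allocation: D 2, E 2, F 2, G 2. Every unit priced at €65.
Revenue = 8 × 65 = €520.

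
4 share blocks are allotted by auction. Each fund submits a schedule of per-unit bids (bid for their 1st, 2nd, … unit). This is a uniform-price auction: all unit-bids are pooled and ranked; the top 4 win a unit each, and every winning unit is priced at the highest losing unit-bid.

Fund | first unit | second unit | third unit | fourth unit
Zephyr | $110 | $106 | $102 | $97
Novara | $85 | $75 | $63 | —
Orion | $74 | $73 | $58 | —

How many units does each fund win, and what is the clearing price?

Pooled unit-bids ranked (top 4): 110 (Zephyr-1), 106 (Zephyr-2), 102 (Zephyr-3), 97 (Zephyr-4)
First bid not allocated: $85.
Allocation: Zephyr 4.

Zephyr 4; clearing price $85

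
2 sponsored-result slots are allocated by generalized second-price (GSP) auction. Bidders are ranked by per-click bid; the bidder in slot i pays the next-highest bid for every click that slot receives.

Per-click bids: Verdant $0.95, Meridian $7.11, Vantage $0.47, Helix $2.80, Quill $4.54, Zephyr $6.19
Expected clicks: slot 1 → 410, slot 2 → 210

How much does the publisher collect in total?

Total revenue: $3491.30

Sorting advertisers: $7.11 (Meridian) > $6.19 (Zephyr) > $4.54 (Quill) > …
Slot 1: Meridian pays $6.19 × 410 = $2537.90
Slot 2: Zephyr pays $4.54 × 210 = $953.40
Total = $3491.30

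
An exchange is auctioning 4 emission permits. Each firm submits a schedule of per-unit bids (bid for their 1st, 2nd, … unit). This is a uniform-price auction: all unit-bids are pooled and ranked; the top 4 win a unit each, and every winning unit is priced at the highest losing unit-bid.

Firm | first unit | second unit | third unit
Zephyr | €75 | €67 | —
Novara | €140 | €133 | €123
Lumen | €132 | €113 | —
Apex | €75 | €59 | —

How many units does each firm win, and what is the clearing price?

Pooled unit-bids ranked (top 4): 140 (Novara-1), 133 (Novara-2), 132 (Lumen-1), 123 (Novara-3)
The (k+1)-th unit-bid is €113.
Allocation: Lumen 1, Novara 3.

Lumen 1, Novara 3; clearing price €113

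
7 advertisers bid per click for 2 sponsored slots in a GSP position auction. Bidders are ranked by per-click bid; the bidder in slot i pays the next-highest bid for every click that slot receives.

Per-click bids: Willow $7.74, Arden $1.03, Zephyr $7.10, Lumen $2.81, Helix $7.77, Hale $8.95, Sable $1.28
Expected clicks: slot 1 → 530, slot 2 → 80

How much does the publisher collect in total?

Total revenue: $4737.30

Ranked by bid: $8.95 (Hale) > $7.77 (Helix) > $7.74 (Willow) > …
Slot 1: Hale pays $7.77 × 530 = $4118.10
Slot 2: Helix pays $7.74 × 80 = $619.20
Total = $4737.30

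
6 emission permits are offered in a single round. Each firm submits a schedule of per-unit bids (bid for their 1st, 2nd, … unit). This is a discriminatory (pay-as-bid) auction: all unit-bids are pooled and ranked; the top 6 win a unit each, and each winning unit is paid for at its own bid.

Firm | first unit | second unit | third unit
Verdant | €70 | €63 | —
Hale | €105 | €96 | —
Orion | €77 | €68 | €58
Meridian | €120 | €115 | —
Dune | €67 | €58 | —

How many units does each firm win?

Hale 2, Meridian 2, Orion 1, Verdant 1

Merging the schedules and taking the best 6: 120 (Meridian-1), 115 (Meridian-2), 105 (Hale-1), 96 (Hale-2), 77 (Orion-1), 70 (Verdant-1)
Next rejected bid: €68 (not a price — pay-as-bid).
Allocation: Hale 2, Meridian 2, Orion 1, Verdant 1.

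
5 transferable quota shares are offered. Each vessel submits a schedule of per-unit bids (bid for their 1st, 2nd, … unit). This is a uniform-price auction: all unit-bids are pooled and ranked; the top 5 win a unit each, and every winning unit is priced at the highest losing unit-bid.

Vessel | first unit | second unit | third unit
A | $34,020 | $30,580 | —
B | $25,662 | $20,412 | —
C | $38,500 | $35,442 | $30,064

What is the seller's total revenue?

Total revenue: $128,310

Merging the schedules and taking the best 5: 38,500 (C-1), 35,442 (C-2), 34,020 (A-1), 30,580 (A-2), 30,064 (C-3)
Highest rejected unit-bid = $25,662.
Allocation: A 2, C 3. Every unit priced at $25,662.
Revenue = 5 × 25,662 = $128,310.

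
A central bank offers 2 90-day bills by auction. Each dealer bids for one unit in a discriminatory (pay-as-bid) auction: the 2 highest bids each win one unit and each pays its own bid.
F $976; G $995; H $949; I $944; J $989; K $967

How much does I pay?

Bids ranked high→low: 995 (G), 989 (J), 976 (F), 967 (K), …
Winners (2 units): G, J.
I does not win → $0.

I pays $0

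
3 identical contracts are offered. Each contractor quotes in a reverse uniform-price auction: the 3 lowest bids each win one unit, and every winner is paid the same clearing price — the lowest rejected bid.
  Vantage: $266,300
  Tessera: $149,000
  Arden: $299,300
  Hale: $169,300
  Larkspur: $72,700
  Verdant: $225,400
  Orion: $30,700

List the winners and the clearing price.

Ordering the bids: 30,700 (Orion), 72,700 (Larkspur), 149,000 (Tessera), 169,300 (Hale), 225,400 (Verdant), …
Lowest 3: Orion, Larkspur, Tessera.
Lowest unsuccessful bid: $169,300 → clearing price.

Orion, Larkspur, Tessera; each is paid $169,300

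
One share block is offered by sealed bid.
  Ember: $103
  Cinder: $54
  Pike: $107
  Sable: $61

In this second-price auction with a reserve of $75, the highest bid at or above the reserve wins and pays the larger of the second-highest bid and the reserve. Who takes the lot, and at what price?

Pike pays $103

Bids ranked: 107 (Pike) > 103 (Ember) > 61 (Sable) > 54 (Cinder)
Highest eligible bid: Pike at $107.
Second-highest bid $103 exceeds the reserve $75 → payment $103.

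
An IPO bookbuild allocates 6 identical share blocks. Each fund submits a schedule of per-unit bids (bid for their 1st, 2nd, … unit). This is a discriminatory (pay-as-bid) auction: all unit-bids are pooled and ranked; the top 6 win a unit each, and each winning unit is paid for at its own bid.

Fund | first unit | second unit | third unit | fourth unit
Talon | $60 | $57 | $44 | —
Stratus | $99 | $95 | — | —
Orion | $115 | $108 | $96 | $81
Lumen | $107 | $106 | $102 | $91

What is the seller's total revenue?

Merging the schedules and taking the best 6: 115 (Orion-1), 108 (Orion-2), 107 (Lumen-1), 106 (Lumen-2), 102 (Lumen-3), 99 (Stratus-1)
Next rejected bid: $96 (not a price — pay-as-bid).
Each winning unit pays its own bid.
Revenue = 115 + 108 + 107 + 106 + 102 + 99 = $637.

Total revenue: $637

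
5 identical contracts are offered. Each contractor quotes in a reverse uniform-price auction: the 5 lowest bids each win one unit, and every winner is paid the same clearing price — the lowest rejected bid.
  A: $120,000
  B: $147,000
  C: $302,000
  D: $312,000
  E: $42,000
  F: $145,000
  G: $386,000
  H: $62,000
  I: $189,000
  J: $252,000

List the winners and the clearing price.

Bids ranked low→high: 42,000 (E), 62,000 (H), 120,000 (A), 145,000 (F), 147,000 (B), 189,000 (I), 252,000 (J), …
Winners (5 units): E, H, A, F, B.
First losing bid is I's $189,000, which sets the uniform price.

E, H, A, F, B; each is paid $189,000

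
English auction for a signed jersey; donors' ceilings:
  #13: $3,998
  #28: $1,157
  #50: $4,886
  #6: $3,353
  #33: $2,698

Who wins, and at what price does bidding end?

#50 wins at $3,998

Limits in order: 4,886 (#50) > 3,998 (#13) > 3,353 (#6) > 2,698 (#33) > 1,157 (#28)
Once the price passes $3,998, only #50 is left; the hammer falls at #13's limit of $3,998.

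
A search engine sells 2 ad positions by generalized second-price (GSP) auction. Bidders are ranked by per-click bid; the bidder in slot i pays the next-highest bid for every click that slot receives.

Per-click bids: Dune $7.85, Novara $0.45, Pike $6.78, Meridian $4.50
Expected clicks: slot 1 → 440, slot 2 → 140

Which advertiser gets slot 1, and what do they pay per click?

Per-click bids in order: $7.85 (Dune) > $6.78 (Pike) > $4.50 (Meridian) > …
Slot 1 goes to the first-ranked bidder, Dune, who pays the next bid down: $6.78/click.

Dune; $6.78 per click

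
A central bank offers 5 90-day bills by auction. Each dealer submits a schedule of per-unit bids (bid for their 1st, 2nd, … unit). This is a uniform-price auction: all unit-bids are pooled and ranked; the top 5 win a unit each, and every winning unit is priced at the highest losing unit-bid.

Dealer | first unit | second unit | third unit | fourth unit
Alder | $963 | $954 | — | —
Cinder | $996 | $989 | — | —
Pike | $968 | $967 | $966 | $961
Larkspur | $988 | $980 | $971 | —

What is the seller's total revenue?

Pooled unit-bids ranked (top 5): 996 (Cinder-1), 989 (Cinder-2), 988 (Larkspur-1), 980 (Larkspur-2), 971 (Larkspur-3)
Highest rejected unit-bid = $968.
Allocation: Cinder 2, Larkspur 3. Every unit priced at $968.
Revenue = 5 × 968 = $4,840.

Total revenue: $4,840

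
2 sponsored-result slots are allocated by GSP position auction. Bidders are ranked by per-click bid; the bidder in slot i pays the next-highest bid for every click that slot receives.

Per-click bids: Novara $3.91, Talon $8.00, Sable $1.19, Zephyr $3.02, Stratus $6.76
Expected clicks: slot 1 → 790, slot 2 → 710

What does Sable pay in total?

Ranked by bid: $8.00 (Talon) > $6.76 (Stratus) > $3.91 (Novara) > …
Sable ranks below slot 2 → no slot, pays nothing.

Sable pays $0.00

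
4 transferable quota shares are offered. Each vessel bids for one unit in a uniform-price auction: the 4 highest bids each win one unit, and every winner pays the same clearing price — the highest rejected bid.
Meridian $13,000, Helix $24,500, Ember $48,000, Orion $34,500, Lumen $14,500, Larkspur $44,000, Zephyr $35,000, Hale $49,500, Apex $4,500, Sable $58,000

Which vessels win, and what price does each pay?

Bids ranked high→low: 58,000 (Sable), 49,500 (Hale), 48,000 (Ember), 44,000 (Larkspur), 35,000 (Zephyr), 34,500 (Orion), …
Winners (4 units): Sable, Hale, Ember, Larkspur.
Clearing price = highest rejected bid = $35,000.

Sable, Hale, Ember, Larkspur; each pays $35,000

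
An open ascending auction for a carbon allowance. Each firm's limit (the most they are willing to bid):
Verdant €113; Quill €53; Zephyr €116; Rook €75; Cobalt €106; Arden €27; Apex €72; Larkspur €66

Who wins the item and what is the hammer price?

Open ascending-bid auction: the price rises until one bidder remains; the winner pays the price at which the last rival dropped out.
Limits in order: 116 (Zephyr) > 113 (Verdant) > 106 (Cobalt) > 75 (Rook) > 72 (Apex) > 66 (Larkspur) > …
Verdant is the last rival to drop out, at €113; Zephyr remains and wins at that price.

Zephyr wins at €113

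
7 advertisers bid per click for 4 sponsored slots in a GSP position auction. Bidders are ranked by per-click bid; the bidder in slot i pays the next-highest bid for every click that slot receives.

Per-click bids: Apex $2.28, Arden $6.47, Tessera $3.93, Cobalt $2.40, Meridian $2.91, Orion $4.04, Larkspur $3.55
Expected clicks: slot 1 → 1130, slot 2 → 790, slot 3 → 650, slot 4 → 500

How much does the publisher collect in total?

Sorting advertisers: $6.47 (Arden) > $4.04 (Orion) > $3.93 (Tessera) > $3.55 (Larkspur) > $2.91 (Meridian) > …
Slot 1: Arden pays $4.04 × 1130 = $4565.20
Slot 2: Orion pays $3.93 × 790 = $3104.70
Slot 3: Tessera pays $3.55 × 650 = $2307.50
Slot 4: Larkspur pays $2.91 × 500 = $1455.00
Total = $11432.40

Total revenue: $11432.40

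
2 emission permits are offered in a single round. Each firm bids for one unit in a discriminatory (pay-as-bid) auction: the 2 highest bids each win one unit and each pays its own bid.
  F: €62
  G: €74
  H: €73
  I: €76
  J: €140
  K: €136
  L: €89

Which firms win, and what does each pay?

J €140, K €136

Sorting: 140 (J), 136 (K), 89 (L), 76 (I), …
The 2 highest are J, K.
Each winner pays its own bid: J €140, K €136.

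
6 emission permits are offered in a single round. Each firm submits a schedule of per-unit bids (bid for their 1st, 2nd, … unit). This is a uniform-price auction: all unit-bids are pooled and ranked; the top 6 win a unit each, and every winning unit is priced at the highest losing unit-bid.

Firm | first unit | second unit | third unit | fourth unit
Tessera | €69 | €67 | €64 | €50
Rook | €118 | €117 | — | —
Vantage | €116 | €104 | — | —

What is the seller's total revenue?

All unit-bids, highest first — top 6: 118 (Rook-1), 117 (Rook-2), 116 (Vantage-1), 104 (Vantage-2), 69 (Tessera-1), 67 (Tessera-2)
First bid not allocated: €64.
Allocation: Rook 2, Tessera 2, Vantage 2. Every unit priced at €64.
Revenue = 6 × 64 = €384.

Total revenue: €384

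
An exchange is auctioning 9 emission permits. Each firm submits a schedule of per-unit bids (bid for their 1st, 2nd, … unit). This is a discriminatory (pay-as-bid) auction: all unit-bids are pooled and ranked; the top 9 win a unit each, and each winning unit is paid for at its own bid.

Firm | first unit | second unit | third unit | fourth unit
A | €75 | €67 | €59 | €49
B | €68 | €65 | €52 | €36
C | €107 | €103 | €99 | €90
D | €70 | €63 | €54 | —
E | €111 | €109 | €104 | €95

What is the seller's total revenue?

Total revenue: €893

Pooled unit-bids ranked (top 9): 111 (E-1), 109 (E-2), 107 (C-1), 104 (E-3), 103 (C-2), 99 (C-3), 95 (E-4), 90 (C-4), 75 (A-1)
Next rejected bid: €70 (not a price — pay-as-bid).
Each winning unit pays its own bid.
Revenue = 111 + 109 + 107 + 104 + 103 + 99 + 95 + 90 + 75 = €893.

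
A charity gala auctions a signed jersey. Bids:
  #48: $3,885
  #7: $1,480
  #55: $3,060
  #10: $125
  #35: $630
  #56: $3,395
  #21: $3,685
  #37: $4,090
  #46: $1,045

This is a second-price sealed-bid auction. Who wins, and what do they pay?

Second-price sealed-bid auction: the highest bidder wins and pays the second-highest bid.
Bids in order: 4,090 (#37) > 3,885 (#48) > 3,685 (#21) > 3,395 (#56) > 3,060 (#55) > 1,480 (#7) > …
#37 wins with the highest bid; price is set by the runner-up at $3,885.

#37 pays $3,885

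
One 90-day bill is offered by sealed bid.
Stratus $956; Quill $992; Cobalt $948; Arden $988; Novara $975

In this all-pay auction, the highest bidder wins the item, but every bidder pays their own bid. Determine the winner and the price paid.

Rule: the highest bidder wins the item, but every bidder pays their own bid.
Bids in order: 992 (Quill) > 988 (Arden) > 975 (Novara) > 956 (Stratus) > 948 (Cobalt)
Quill is highest and takes the item; every bidder forfeits their bid.

Quill pays $992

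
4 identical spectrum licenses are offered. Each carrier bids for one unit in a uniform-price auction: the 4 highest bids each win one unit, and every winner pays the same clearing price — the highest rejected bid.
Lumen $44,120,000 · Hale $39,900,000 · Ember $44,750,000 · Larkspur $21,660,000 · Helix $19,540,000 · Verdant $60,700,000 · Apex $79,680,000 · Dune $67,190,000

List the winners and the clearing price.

Apex, Dune, Verdant, Ember; each pays $44,120,000

Ordering the bids: 79,680,000 (Apex), 67,190,000 (Dune), 60,700,000 (Verdant), 44,750,000 (Ember), 44,120,000 (Lumen), 39,900,000 (Hale), …
The 4 highest are Apex, Dune, Verdant, Ember.
Clearing price = highest rejected bid = $44,120,000.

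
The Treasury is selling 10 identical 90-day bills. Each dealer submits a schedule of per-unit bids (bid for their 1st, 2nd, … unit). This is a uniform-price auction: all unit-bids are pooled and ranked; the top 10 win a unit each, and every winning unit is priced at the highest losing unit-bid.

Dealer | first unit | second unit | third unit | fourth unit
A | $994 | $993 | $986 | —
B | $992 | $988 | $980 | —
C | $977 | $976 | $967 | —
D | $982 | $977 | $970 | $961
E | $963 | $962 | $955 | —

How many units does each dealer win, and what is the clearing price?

A 3, B 3, C 2, D 2; clearing price $970

All unit-bids, highest first — top 10: 994 (A-1), 993 (A-2), 992 (B-1), 988 (B-2), 986 (A-3), 982 (D-1), 980 (B-3), 977 (C-1), 977 (D-2), 976 (C-2)
First bid not allocated: $970.
Allocation: A 3, B 3, C 2, D 2.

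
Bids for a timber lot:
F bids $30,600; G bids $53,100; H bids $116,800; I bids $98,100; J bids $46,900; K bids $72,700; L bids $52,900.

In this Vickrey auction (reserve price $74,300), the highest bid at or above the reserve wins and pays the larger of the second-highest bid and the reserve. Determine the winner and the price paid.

Bids ranked: 116,800 (H) > 98,100 (I) > 72,700 (K) > 53,100 (G) > 52,900 (L) > 46,900 (J) > …
Highest eligible bid: H at $116,800.
Second-highest bid $98,100 exceeds the reserve $74,300 → payment $98,100.

H pays $98,100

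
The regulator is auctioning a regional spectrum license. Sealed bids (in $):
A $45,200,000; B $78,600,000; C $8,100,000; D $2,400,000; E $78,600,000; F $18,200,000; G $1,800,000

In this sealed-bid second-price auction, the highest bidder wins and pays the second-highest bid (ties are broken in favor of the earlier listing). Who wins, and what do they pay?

Sorting bids: 78,600,000 (B) > 78,600,000 (E) > 45,200,000 (A) > 18,200,000 (F) > 8,100,000 (C) > 2,400,000 (D) > …
Tie at $78,600,000 → B wins by tie-break.
Second-price: B pays E's bid of $78,600,000.

B pays $78,600,000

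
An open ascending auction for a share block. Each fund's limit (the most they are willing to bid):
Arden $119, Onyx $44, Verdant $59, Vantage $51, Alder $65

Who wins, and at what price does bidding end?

Arden wins at $65

Limits in order: 119 (Arden) > 65 (Alder) > 59 (Verdant) > 51 (Vantage) > 44 (Onyx)
Bidding ends when Alder exits at $65; Arden takes it.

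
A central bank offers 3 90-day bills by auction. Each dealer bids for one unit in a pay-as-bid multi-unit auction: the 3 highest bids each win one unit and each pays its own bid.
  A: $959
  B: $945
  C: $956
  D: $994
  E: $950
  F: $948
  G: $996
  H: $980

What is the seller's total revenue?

Sorting: 996 (G), 994 (D), 980 (H), 959 (A), 956 (C), …
Winners (3 units): G, D, H.
Total revenue = 996 + 994 + 980 = $2,970.

Total revenue: $2,970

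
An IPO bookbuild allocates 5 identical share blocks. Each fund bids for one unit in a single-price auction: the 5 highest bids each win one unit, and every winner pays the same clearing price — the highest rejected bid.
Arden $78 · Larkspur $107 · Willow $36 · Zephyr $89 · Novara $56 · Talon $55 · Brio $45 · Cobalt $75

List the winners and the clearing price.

Ordering the bids: 107 (Larkspur), 89 (Zephyr), 78 (Arden), 75 (Cobalt), 56 (Novara), 55 (Talon), 45 (Brio), …
Winners (5 units): Larkspur, Zephyr, Arden, Cobalt, Novara.
First losing bid is Talon's $55, which sets the uniform price.

Larkspur, Zephyr, Arden, Cobalt, Novara; each pays $55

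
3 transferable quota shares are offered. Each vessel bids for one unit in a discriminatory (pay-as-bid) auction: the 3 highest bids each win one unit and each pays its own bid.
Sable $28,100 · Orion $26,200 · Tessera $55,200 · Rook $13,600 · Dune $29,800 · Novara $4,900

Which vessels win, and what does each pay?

Tessera $55,200, Dune $29,800, Sable $28,100

Ordering the bids: 55,200 (Tessera), 29,800 (Dune), 28,100 (Sable), 26,200 (Orion), 13,600 (Rook), …
Winners (3 units): Tessera, Dune, Sable.
Each winner pays its own bid: Tessera $55,200, Dune $29,800, Sable $28,100.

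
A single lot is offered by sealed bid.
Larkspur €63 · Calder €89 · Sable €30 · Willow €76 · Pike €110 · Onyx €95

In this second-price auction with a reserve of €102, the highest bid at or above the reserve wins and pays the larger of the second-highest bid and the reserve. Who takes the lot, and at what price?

Pike pays €102

Second-price auction with a reserve of €102: the highest bid at or above the reserve wins and pays the larger of the second-highest bid and the reserve.
Sorting bids: 110 (Pike) > 95 (Onyx) > 89 (Calder) > 76 (Willow) > 63 (Larkspur) > 30 (Sable)
Highest eligible bid: Pike at €110.
Second-highest bid €95 is below the reserve €102, so the reserve binds → payment €102.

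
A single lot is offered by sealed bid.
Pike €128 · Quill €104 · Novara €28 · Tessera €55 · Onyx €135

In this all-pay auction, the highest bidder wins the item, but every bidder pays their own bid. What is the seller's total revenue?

All-pay auction: the highest bidder wins the item, but every bidder pays their own bid.
Sorting bids: 135 (Onyx) > 128 (Pike) > 104 (Quill) > 55 (Tessera) > 28 (Novara)
Every bidder forfeits their bid regardless of winning.
Revenue = 128 + 104 + 28 + 55 + 135 = €450.

Total revenue: €450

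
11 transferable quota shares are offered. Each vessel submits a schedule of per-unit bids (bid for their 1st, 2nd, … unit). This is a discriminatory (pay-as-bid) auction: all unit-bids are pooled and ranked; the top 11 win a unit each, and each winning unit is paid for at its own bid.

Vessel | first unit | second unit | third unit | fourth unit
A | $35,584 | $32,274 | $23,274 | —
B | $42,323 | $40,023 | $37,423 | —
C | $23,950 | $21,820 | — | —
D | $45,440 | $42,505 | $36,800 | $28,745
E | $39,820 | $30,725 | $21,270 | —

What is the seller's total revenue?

Total revenue: $411,662

Merging the schedules and taking the best 11: 45,440 (D-1), 42,505 (D-2), 42,323 (B-1), 40,023 (B-2), 39,820 (E-1), 37,423 (B-3), 36,800 (D-3), 35,584 (A-1), 32,274 (A-2), 30,725 (E-2), 28,745 (D-4)
Next rejected bid: $23,950 (not a price — pay-as-bid).
Each winning unit pays its own bid.
Revenue = 45,440 + 42,505 + 42,323 + 40,023 + 39,820 + 37,423 + 36,800 + 35,584 + 32,274 + 30,725 + 28,745 = $411,662.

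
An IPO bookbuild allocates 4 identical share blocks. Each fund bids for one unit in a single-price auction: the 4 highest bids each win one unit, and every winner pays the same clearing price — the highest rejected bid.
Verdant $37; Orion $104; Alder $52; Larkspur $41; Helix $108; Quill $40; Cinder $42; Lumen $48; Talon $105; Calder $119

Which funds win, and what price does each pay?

Calder, Helix, Talon, Orion; each pays $52

Bids ranked high→low: 119 (Calder), 108 (Helix), 105 (Talon), 104 (Orion), 52 (Alder), 48 (Lumen), …
The 4 highest are Calder, Helix, Talon, Orion.
Highest unsuccessful bid: $52 → clearing price.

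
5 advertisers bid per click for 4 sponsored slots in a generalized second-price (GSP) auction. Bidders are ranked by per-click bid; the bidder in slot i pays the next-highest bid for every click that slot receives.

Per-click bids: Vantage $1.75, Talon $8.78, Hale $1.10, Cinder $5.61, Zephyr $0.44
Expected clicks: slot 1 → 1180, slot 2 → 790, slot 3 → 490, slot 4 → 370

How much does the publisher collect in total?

Total revenue: $8704.10

Sorting advertisers: $8.78 (Talon) > $5.61 (Cinder) > $1.75 (Vantage) > $1.10 (Hale) > $0.44 (Zephyr)
Slot 1: Talon pays $5.61 × 1180 = $6619.80
Slot 2: Cinder pays $1.75 × 790 = $1382.50
Slot 3: Vantage pays $1.10 × 490 = $539.00
Slot 4: Hale pays $0.44 × 370 = $162.80
Total = $8704.10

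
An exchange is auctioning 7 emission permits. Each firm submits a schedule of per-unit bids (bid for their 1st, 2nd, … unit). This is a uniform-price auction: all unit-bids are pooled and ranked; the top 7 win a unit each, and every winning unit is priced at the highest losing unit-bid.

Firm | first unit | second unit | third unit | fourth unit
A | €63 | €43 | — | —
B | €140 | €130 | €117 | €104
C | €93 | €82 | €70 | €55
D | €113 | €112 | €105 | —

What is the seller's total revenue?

Total revenue: €651

Merging the schedules and taking the best 7: 140 (B-1), 130 (B-2), 117 (B-3), 113 (D-1), 112 (D-2), 105 (D-3), 104 (B-4)
The (k+1)-th unit-bid is €93.
Allocation: B 4, D 3. Every unit priced at €93.
Revenue = 7 × 93 = €651.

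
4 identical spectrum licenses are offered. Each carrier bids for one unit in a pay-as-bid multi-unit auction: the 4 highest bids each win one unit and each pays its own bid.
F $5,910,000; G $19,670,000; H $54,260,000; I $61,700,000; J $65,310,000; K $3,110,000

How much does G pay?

Bids ranked high→low: 65,310,000 (J), 61,700,000 (I), 54,260,000 (H), 19,670,000 (G), 5,910,000 (F), 3,110,000 (K)
Top 4: J, I, H, G.
G wins → own bid $19,670,000.

G pays $19,670,000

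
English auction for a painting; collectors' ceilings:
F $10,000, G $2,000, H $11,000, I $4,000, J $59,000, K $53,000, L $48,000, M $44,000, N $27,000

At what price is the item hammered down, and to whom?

Sorting limits: 59,000 (J) > 53,000 (K) > 48,000 (L) > 44,000 (M) > 27,000 (N) > 11,000 (H) > …
Bidding ends when K exits at $53,000; J takes it.

J wins at $53,000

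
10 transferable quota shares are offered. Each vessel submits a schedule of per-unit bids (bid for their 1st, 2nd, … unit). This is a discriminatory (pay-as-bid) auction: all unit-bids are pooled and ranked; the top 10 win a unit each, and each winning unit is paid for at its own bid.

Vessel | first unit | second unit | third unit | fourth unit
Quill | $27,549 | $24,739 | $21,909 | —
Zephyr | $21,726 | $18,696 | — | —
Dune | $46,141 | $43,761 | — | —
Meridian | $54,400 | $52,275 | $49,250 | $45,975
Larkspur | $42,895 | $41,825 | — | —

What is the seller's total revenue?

Total revenue: $428,810

All unit-bids, highest first — top 10: 54,400 (Meridian-1), 52,275 (Meridian-2), 49,250 (Meridian-3), 46,141 (Dune-1), 45,975 (Meridian-4), 43,761 (Dune-2), 42,895 (Larkspur-1), 41,825 (Larkspur-2), 27,549 (Quill-1), 24,739 (Quill-2)
Next rejected bid: $21,909 (not a price — pay-as-bid).
Each winning unit pays its own bid.
Revenue = 54,400 + 52,275 + 49,250 + 46,141 + 45,975 + 43,761 + 42,895 + 41,825 + 27,549 + 24,739 = $428,810.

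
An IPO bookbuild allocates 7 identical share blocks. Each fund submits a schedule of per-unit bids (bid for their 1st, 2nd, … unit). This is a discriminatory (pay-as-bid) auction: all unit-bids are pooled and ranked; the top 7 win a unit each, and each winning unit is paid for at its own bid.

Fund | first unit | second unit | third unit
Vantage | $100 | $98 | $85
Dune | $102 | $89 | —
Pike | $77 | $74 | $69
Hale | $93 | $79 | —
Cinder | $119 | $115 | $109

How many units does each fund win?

All unit-bids, highest first — top 7: 119 (Cinder-1), 115 (Cinder-2), 109 (Cinder-3), 102 (Dune-1), 100 (Vantage-1), 98 (Vantage-2), 93 (Hale-1)
Next rejected bid: $89 (not a price — pay-as-bid).
Allocation: Cinder 3, Dune 1, Hale 1, Vantage 2.

Cinder 3, Dune 1, Hale 1, Vantage 2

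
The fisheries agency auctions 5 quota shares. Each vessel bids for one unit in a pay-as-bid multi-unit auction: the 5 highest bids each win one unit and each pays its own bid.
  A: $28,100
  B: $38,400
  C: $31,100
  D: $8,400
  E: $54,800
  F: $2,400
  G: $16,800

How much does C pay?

Bids ranked high→low: 54,800 (E), 38,400 (B), 31,100 (C), 28,100 (A), 16,800 (G), 8,400 (D), 2,400 (F)
Winners (5 units): E, B, C, A, G.
C wins → own bid $31,100.

C pays $31,100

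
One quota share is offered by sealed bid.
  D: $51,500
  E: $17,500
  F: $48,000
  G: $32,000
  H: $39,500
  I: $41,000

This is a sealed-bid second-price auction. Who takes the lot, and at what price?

D pays $48,000

Bids in order: 51,500 (D) > 48,000 (F) > 41,000 (I) > 39,500 (H) > 32,000 (G) > 17,500 (E)
Second-price: D pays F's bid of $48,000.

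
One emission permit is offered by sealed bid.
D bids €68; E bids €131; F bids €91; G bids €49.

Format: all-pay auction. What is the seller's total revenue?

Total revenue: €339

Rule: the highest bidder wins the item, but every bidder pays their own bid.
Bids in order: 131 (E) > 91 (F) > 68 (D) > 49 (G)
Every bidder forfeits their bid regardless of winning.
Revenue = 68 + 131 + 91 + 49 = €339.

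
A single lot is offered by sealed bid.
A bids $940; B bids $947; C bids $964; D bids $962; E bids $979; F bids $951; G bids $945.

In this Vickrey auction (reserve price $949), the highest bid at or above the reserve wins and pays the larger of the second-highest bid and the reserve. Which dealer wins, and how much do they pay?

Bids in order: 979 (E) > 964 (C) > 962 (D) > 951 (F) > 947 (B) > 945 (G) > …
Highest eligible bid: E at $979.
Second-highest bid $964 exceeds the reserve $949 → payment $964.

E pays $964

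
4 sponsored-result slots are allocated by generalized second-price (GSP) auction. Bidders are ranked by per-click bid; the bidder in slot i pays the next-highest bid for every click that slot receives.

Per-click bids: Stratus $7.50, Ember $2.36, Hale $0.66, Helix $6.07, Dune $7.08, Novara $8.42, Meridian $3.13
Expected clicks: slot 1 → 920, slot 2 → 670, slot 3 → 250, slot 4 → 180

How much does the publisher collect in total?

Total revenue: $13724.50

Ranked by bid: $8.42 (Novara) > $7.50 (Stratus) > $7.08 (Dune) > $6.07 (Helix) > $3.13 (Meridian) > …
Slot 1: Novara pays $7.50 × 920 = $6900.00
Slot 2: Stratus pays $7.08 × 670 = $4743.60
Slot 3: Dune pays $6.07 × 250 = $1517.50
Slot 4: Helix pays $3.13 × 180 = $563.40
Total = $13724.50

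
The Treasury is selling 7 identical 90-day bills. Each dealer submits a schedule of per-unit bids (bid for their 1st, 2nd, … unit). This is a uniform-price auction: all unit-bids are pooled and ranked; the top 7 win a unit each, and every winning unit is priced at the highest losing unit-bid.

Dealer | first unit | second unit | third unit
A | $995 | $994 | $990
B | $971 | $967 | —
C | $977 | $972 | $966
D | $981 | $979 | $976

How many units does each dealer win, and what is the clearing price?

A 3, C 1, D 3; clearing price $972

All unit-bids, highest first — top 7: 995 (A-1), 994 (A-2), 990 (A-3), 981 (D-1), 979 (D-2), 977 (C-1), 976 (D-3)
First bid not allocated: $972.
Allocation: A 3, C 1, D 3.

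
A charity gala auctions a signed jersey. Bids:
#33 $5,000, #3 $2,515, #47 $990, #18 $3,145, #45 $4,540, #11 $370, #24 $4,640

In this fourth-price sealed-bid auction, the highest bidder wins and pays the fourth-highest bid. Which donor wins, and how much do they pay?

#33 pays $3,145

Sorting bids: 5,000 (#33) > 4,640 (#24) > 4,540 (#45) > 3,145 (#18) > 2,515 (#3) > 990 (#47) > …
#33 is highest; pays the fourth-highest bid, $3,145.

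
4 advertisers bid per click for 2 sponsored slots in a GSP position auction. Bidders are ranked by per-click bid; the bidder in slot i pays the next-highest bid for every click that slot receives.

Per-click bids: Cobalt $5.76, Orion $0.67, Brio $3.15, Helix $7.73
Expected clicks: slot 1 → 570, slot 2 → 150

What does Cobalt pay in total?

Cobalt pays $472.50

Per-click bids in order: $7.73 (Helix) > $5.76 (Cobalt) > $3.15 (Brio) > …
Cobalt holds slot 2 → pays next bid $3.15 × 150 clicks = $472.50.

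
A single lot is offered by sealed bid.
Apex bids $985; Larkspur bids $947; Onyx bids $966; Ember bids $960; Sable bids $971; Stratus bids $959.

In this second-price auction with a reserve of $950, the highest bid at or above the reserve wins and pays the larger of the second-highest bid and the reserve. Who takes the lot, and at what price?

Rule: the highest bid at or above the reserve wins and pays the larger of the second-highest bid and the reserve.
Sorting bids: 985 (Apex) > 971 (Sable) > 966 (Onyx) > 960 (Ember) > 959 (Stratus) > 947 (Larkspur)
Highest eligible bid: Apex at $985.
Second-highest bid $971 exceeds the reserve $950 → payment $971.

Apex pays $971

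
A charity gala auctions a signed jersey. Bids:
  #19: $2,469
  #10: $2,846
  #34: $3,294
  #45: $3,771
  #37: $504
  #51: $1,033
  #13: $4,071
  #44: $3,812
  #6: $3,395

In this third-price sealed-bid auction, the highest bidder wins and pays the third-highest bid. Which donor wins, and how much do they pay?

#13 pays $3,771

Rule: the highest bidder wins and pays the third-highest bid.
Sorting bids: 4,071 (#13) > 3,812 (#44) > 3,771 (#45) > 3,395 (#6) > 3,294 (#34) > 2,846 (#10) > …
#13 wins; payment is bid #3 in the ranking = $3,771.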